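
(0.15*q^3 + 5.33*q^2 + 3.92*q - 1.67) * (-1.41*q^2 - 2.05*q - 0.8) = -0.2115*q^5 - 7.8228*q^4 - 16.5737*q^3 - 9.9453*q^2 + 0.2875*q + 1.336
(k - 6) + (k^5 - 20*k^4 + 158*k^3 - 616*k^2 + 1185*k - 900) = k^5 - 20*k^4 + 158*k^3 - 616*k^2 + 1186*k - 906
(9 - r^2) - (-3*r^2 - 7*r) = 2*r^2 + 7*r + 9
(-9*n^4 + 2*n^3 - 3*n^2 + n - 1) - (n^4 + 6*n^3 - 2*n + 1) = -10*n^4 - 4*n^3 - 3*n^2 + 3*n - 2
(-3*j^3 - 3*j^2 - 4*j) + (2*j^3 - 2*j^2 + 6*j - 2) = -j^3 - 5*j^2 + 2*j - 2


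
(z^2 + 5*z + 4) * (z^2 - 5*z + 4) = z^4 - 17*z^2 + 16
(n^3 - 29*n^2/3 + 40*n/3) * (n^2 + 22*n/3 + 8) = n^5 - 7*n^4/3 - 446*n^3/9 + 184*n^2/9 + 320*n/3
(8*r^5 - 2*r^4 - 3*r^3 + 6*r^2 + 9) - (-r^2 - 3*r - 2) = 8*r^5 - 2*r^4 - 3*r^3 + 7*r^2 + 3*r + 11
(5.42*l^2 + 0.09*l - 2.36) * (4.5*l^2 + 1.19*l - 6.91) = 24.39*l^4 + 6.8548*l^3 - 47.9651*l^2 - 3.4303*l + 16.3076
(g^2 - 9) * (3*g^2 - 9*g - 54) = 3*g^4 - 9*g^3 - 81*g^2 + 81*g + 486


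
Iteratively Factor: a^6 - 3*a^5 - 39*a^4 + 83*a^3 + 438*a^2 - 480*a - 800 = (a - 5)*(a^5 + 2*a^4 - 29*a^3 - 62*a^2 + 128*a + 160) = (a - 5)*(a + 4)*(a^4 - 2*a^3 - 21*a^2 + 22*a + 40) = (a - 5)*(a + 4)^2*(a^3 - 6*a^2 + 3*a + 10) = (a - 5)*(a + 1)*(a + 4)^2*(a^2 - 7*a + 10) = (a - 5)*(a - 2)*(a + 1)*(a + 4)^2*(a - 5)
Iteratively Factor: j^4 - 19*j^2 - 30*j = (j - 5)*(j^3 + 5*j^2 + 6*j) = j*(j - 5)*(j^2 + 5*j + 6) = j*(j - 5)*(j + 2)*(j + 3)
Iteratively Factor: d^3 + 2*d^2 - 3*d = (d + 3)*(d^2 - d) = d*(d + 3)*(d - 1)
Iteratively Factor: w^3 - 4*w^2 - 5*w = (w - 5)*(w^2 + w) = (w - 5)*(w + 1)*(w)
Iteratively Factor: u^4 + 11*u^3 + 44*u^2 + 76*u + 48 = (u + 2)*(u^3 + 9*u^2 + 26*u + 24) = (u + 2)*(u + 4)*(u^2 + 5*u + 6) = (u + 2)*(u + 3)*(u + 4)*(u + 2)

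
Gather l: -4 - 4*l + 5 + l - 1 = -3*l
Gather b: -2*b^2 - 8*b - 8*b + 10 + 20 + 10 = -2*b^2 - 16*b + 40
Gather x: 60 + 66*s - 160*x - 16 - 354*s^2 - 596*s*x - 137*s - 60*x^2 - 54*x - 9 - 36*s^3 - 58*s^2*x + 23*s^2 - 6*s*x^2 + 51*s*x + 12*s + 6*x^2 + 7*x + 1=-36*s^3 - 331*s^2 - 59*s + x^2*(-6*s - 54) + x*(-58*s^2 - 545*s - 207) + 36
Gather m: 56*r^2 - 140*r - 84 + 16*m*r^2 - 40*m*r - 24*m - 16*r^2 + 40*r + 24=m*(16*r^2 - 40*r - 24) + 40*r^2 - 100*r - 60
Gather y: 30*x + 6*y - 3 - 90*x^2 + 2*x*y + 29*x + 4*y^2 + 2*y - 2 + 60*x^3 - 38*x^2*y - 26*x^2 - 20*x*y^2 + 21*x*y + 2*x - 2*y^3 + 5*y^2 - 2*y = 60*x^3 - 116*x^2 + 61*x - 2*y^3 + y^2*(9 - 20*x) + y*(-38*x^2 + 23*x + 6) - 5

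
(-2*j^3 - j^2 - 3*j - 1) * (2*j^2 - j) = -4*j^5 - 5*j^3 + j^2 + j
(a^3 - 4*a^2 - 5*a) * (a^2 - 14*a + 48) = a^5 - 18*a^4 + 99*a^3 - 122*a^2 - 240*a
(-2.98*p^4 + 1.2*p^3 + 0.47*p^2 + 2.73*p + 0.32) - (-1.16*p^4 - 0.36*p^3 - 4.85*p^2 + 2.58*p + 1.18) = -1.82*p^4 + 1.56*p^3 + 5.32*p^2 + 0.15*p - 0.86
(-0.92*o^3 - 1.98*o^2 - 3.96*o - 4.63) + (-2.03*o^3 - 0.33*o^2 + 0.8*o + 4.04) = -2.95*o^3 - 2.31*o^2 - 3.16*o - 0.59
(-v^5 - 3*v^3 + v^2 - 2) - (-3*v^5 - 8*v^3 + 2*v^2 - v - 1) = 2*v^5 + 5*v^3 - v^2 + v - 1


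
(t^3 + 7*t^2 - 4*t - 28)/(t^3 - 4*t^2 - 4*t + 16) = (t + 7)/(t - 4)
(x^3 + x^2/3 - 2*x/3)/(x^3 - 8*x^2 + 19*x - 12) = x*(3*x^2 + x - 2)/(3*(x^3 - 8*x^2 + 19*x - 12))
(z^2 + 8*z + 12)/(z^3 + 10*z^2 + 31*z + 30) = (z + 6)/(z^2 + 8*z + 15)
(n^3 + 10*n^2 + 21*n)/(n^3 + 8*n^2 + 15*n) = (n + 7)/(n + 5)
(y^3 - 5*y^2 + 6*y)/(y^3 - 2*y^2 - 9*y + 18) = y/(y + 3)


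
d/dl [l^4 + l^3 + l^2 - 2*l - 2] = 4*l^3 + 3*l^2 + 2*l - 2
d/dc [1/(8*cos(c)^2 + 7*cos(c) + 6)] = (16*cos(c) + 7)*sin(c)/(8*cos(c)^2 + 7*cos(c) + 6)^2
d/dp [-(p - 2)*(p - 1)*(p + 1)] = -3*p^2 + 4*p + 1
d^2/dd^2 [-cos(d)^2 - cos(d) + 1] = cos(d) + 2*cos(2*d)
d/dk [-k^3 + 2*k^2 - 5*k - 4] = -3*k^2 + 4*k - 5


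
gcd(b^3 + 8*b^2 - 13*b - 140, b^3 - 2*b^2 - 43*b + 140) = b^2 + 3*b - 28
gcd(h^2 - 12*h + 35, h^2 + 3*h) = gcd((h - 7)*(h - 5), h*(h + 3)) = 1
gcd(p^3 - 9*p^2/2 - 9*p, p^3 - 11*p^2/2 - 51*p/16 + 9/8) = p - 6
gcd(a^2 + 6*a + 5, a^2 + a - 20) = a + 5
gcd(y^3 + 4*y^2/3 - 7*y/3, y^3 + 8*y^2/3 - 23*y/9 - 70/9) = y + 7/3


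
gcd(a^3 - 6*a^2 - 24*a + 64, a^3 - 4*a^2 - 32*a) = a^2 - 4*a - 32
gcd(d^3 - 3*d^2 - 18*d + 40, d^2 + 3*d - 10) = d - 2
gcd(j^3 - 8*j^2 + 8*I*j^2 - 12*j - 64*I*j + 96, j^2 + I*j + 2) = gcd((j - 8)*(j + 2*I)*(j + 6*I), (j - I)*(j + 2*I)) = j + 2*I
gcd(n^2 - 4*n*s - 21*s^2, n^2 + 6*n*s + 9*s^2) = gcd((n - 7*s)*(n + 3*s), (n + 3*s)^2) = n + 3*s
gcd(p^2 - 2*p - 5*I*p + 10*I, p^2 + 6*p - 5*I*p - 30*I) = p - 5*I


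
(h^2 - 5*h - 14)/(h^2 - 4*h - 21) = (h + 2)/(h + 3)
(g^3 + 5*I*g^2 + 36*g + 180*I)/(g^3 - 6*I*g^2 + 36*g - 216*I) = (g + 5*I)/(g - 6*I)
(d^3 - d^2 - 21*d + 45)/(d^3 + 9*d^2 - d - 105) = (d - 3)/(d + 7)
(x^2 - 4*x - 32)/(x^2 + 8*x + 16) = (x - 8)/(x + 4)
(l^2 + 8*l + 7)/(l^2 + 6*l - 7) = (l + 1)/(l - 1)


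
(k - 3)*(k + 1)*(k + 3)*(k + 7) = k^4 + 8*k^3 - 2*k^2 - 72*k - 63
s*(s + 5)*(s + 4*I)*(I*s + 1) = I*s^4 - 3*s^3 + 5*I*s^3 - 15*s^2 + 4*I*s^2 + 20*I*s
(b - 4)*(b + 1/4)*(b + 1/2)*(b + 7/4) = b^4 - 3*b^3/2 - 137*b^2/16 - 177*b/32 - 7/8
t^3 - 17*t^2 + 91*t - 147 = (t - 7)^2*(t - 3)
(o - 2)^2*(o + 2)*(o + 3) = o^4 + o^3 - 10*o^2 - 4*o + 24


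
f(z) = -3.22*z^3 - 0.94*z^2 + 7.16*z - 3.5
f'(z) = -9.66*z^2 - 1.88*z + 7.16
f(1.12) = -1.18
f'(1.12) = -7.06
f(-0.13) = -4.44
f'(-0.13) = 7.24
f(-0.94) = -8.39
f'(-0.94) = 0.39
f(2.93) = -71.59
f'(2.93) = -81.28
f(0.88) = -0.12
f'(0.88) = -1.98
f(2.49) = -41.21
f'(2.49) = -57.41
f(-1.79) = -0.86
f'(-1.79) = -20.43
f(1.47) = -5.23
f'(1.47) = -16.48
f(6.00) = -689.90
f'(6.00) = -351.88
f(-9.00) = 2203.30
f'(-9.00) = -758.38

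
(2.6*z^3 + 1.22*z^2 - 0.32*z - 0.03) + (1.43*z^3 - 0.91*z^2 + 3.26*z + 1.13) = 4.03*z^3 + 0.31*z^2 + 2.94*z + 1.1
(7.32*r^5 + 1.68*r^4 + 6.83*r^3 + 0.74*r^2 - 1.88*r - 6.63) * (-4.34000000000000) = -31.7688*r^5 - 7.2912*r^4 - 29.6422*r^3 - 3.2116*r^2 + 8.1592*r + 28.7742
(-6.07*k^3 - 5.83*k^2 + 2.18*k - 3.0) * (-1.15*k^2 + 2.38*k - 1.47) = 6.9805*k^5 - 7.7421*k^4 - 7.4595*k^3 + 17.2085*k^2 - 10.3446*k + 4.41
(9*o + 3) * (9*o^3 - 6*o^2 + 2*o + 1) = 81*o^4 - 27*o^3 + 15*o + 3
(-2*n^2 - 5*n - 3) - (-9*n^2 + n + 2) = 7*n^2 - 6*n - 5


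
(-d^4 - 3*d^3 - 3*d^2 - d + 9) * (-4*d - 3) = 4*d^5 + 15*d^4 + 21*d^3 + 13*d^2 - 33*d - 27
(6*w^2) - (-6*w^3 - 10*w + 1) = 6*w^3 + 6*w^2 + 10*w - 1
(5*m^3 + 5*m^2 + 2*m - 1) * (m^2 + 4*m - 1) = 5*m^5 + 25*m^4 + 17*m^3 + 2*m^2 - 6*m + 1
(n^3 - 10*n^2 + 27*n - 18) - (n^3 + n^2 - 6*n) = -11*n^2 + 33*n - 18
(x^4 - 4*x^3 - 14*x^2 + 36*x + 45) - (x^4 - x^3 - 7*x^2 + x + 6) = -3*x^3 - 7*x^2 + 35*x + 39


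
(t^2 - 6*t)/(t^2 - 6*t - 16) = t*(6 - t)/(-t^2 + 6*t + 16)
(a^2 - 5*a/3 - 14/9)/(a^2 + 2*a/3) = (a - 7/3)/a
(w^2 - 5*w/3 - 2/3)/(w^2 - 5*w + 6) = (w + 1/3)/(w - 3)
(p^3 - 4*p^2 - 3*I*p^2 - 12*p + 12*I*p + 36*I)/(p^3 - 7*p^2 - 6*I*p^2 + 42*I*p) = (p^3 - p^2*(4 + 3*I) + 12*p*(-1 + I) + 36*I)/(p*(p^2 - p*(7 + 6*I) + 42*I))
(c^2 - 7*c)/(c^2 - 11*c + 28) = c/(c - 4)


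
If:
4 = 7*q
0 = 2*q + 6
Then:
No Solution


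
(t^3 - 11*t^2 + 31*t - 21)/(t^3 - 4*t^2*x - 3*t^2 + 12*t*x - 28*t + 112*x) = (-t^2 + 4*t - 3)/(-t^2 + 4*t*x - 4*t + 16*x)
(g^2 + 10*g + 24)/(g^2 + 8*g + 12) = (g + 4)/(g + 2)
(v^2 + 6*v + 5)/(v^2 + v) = (v + 5)/v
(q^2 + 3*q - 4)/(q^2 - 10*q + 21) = (q^2 + 3*q - 4)/(q^2 - 10*q + 21)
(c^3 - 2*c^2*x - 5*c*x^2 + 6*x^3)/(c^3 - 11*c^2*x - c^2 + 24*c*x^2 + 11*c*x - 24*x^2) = (-c^2 - c*x + 2*x^2)/(-c^2 + 8*c*x + c - 8*x)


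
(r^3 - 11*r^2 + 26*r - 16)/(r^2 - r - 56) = (r^2 - 3*r + 2)/(r + 7)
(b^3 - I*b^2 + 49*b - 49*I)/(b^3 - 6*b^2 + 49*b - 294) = (b - I)/(b - 6)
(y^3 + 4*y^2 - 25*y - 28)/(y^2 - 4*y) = y + 8 + 7/y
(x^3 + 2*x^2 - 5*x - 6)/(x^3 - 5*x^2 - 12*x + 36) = (x + 1)/(x - 6)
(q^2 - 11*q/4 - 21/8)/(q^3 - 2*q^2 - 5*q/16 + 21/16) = 2*(2*q - 7)/(4*q^2 - 11*q + 7)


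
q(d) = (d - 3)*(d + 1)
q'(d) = 2*d - 2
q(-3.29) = 14.40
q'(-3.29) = -8.58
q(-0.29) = -2.34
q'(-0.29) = -2.58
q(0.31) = -3.52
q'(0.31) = -1.38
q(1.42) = -3.82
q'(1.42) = 0.84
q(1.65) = -3.58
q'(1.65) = 1.30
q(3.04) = 0.16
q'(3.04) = 4.08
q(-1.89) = 4.35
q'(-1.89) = -5.78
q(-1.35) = 1.52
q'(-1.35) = -4.70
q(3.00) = 0.00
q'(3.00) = 4.00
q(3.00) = 0.00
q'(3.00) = 4.00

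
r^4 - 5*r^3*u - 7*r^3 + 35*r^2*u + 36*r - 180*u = (r - 6)*(r - 3)*(r + 2)*(r - 5*u)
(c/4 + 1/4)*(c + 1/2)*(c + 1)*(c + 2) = c^4/4 + 9*c^3/8 + 7*c^2/4 + 9*c/8 + 1/4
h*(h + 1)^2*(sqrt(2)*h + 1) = sqrt(2)*h^4 + h^3 + 2*sqrt(2)*h^3 + sqrt(2)*h^2 + 2*h^2 + h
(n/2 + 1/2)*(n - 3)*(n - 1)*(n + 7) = n^4/2 + 2*n^3 - 11*n^2 - 2*n + 21/2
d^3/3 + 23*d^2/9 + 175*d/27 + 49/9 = (d/3 + 1)*(d + 7/3)^2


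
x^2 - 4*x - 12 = (x - 6)*(x + 2)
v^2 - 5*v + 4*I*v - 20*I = (v - 5)*(v + 4*I)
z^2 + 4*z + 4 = (z + 2)^2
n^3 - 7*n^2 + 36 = (n - 6)*(n - 3)*(n + 2)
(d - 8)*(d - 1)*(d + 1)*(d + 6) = d^4 - 2*d^3 - 49*d^2 + 2*d + 48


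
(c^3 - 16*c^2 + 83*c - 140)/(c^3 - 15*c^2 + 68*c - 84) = (c^2 - 9*c + 20)/(c^2 - 8*c + 12)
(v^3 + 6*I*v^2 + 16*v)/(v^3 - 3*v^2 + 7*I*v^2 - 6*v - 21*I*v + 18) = v*(v^2 + 6*I*v + 16)/(v^3 + v^2*(-3 + 7*I) - 3*v*(2 + 7*I) + 18)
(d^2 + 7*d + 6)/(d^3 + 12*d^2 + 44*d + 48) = (d + 1)/(d^2 + 6*d + 8)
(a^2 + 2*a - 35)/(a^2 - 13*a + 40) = (a + 7)/(a - 8)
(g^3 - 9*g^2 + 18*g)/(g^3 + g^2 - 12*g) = (g - 6)/(g + 4)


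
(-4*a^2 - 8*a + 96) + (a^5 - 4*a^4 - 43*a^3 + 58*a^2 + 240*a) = a^5 - 4*a^4 - 43*a^3 + 54*a^2 + 232*a + 96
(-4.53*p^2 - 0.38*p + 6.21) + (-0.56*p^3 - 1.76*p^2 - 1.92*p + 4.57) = -0.56*p^3 - 6.29*p^2 - 2.3*p + 10.78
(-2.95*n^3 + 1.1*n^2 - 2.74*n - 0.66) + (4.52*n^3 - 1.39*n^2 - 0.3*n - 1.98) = 1.57*n^3 - 0.29*n^2 - 3.04*n - 2.64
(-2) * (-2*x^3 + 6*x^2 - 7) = 4*x^3 - 12*x^2 + 14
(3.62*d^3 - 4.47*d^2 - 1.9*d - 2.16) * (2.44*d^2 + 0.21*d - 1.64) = 8.8328*d^5 - 10.1466*d^4 - 11.5115*d^3 + 1.6614*d^2 + 2.6624*d + 3.5424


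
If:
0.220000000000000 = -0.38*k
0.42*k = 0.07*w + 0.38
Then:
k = -0.58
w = -8.90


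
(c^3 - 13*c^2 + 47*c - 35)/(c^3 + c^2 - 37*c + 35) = (c - 7)/(c + 7)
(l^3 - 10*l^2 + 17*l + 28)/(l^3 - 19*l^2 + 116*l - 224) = (l + 1)/(l - 8)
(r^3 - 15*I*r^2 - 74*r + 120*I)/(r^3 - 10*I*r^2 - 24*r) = (r - 5*I)/r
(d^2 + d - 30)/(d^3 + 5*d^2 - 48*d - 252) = (d - 5)/(d^2 - d - 42)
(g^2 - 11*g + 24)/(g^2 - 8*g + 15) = (g - 8)/(g - 5)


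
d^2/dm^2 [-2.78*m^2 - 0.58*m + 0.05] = -5.56000000000000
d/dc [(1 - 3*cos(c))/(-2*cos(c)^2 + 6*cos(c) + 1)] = (6*cos(c)^2 - 4*cos(c) + 9)*sin(c)/(6*cos(c) - cos(2*c))^2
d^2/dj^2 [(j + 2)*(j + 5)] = 2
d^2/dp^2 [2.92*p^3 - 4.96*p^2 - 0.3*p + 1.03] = 17.52*p - 9.92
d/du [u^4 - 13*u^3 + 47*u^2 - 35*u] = 4*u^3 - 39*u^2 + 94*u - 35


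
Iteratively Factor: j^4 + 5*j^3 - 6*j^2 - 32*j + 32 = (j - 2)*(j^3 + 7*j^2 + 8*j - 16) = (j - 2)*(j - 1)*(j^2 + 8*j + 16) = (j - 2)*(j - 1)*(j + 4)*(j + 4)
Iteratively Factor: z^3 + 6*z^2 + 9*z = (z + 3)*(z^2 + 3*z) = z*(z + 3)*(z + 3)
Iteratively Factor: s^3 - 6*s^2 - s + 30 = (s - 3)*(s^2 - 3*s - 10) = (s - 5)*(s - 3)*(s + 2)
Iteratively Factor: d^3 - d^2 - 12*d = (d - 4)*(d^2 + 3*d) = d*(d - 4)*(d + 3)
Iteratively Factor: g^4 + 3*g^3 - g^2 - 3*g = (g + 1)*(g^3 + 2*g^2 - 3*g) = g*(g + 1)*(g^2 + 2*g - 3) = g*(g - 1)*(g + 1)*(g + 3)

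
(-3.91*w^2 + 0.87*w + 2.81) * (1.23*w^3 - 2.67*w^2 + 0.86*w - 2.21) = -4.8093*w^5 + 11.5098*w^4 - 2.2292*w^3 + 1.8866*w^2 + 0.4939*w - 6.2101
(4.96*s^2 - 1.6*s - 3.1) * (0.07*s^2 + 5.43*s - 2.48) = 0.3472*s^4 + 26.8208*s^3 - 21.2058*s^2 - 12.865*s + 7.688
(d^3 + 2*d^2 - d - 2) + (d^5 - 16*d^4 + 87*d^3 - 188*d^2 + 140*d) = d^5 - 16*d^4 + 88*d^3 - 186*d^2 + 139*d - 2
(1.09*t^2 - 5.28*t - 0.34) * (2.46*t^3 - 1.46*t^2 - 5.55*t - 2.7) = 2.6814*t^5 - 14.5802*t^4 + 0.8229*t^3 + 26.8574*t^2 + 16.143*t + 0.918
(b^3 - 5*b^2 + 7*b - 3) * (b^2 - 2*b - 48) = b^5 - 7*b^4 - 31*b^3 + 223*b^2 - 330*b + 144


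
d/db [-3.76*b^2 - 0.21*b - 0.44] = -7.52*b - 0.21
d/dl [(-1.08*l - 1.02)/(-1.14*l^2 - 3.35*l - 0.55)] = (1.2312*l^2 + 3.618*l - (1.08*l + 1.02)*(2.28*l + 3.35) + 0.594)/(1.14*l^2 + 3.35*l + 0.55)^2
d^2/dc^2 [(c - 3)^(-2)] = 6/(c - 3)^4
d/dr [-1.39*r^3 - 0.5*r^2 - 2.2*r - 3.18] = -4.17*r^2 - 1.0*r - 2.2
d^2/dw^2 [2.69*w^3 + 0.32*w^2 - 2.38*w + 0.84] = 16.14*w + 0.64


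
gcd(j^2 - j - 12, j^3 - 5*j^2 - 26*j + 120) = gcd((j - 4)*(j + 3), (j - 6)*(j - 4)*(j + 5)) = j - 4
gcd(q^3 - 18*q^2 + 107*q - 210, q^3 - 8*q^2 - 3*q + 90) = q^2 - 11*q + 30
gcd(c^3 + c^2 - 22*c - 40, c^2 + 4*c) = c + 4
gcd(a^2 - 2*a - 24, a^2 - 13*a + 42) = a - 6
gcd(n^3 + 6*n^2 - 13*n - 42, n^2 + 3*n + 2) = n + 2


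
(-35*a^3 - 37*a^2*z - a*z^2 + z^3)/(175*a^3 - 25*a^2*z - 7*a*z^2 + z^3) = (a + z)/(-5*a + z)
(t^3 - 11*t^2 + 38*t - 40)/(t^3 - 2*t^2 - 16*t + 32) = (t - 5)/(t + 4)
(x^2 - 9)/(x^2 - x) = (x^2 - 9)/(x*(x - 1))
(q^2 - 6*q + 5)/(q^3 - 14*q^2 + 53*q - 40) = 1/(q - 8)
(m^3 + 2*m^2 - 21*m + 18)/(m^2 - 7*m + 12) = (m^2 + 5*m - 6)/(m - 4)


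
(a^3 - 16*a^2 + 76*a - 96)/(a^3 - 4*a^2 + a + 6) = (a^2 - 14*a + 48)/(a^2 - 2*a - 3)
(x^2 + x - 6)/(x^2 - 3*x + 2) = (x + 3)/(x - 1)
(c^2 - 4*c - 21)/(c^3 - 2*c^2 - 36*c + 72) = (c^2 - 4*c - 21)/(c^3 - 2*c^2 - 36*c + 72)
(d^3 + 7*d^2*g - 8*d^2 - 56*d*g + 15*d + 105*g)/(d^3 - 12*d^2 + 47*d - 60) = (d + 7*g)/(d - 4)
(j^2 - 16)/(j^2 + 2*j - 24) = (j + 4)/(j + 6)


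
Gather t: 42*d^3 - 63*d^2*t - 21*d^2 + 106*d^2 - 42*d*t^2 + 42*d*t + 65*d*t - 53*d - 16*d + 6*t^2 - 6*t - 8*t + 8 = 42*d^3 + 85*d^2 - 69*d + t^2*(6 - 42*d) + t*(-63*d^2 + 107*d - 14) + 8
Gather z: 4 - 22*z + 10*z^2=10*z^2 - 22*z + 4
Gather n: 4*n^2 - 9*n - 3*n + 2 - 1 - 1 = 4*n^2 - 12*n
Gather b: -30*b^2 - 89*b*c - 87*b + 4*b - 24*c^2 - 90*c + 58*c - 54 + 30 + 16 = -30*b^2 + b*(-89*c - 83) - 24*c^2 - 32*c - 8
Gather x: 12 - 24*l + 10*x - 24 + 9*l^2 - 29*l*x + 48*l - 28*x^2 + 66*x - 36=9*l^2 + 24*l - 28*x^2 + x*(76 - 29*l) - 48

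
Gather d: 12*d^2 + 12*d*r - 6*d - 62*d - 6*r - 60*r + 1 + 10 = 12*d^2 + d*(12*r - 68) - 66*r + 11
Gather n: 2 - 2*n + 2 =4 - 2*n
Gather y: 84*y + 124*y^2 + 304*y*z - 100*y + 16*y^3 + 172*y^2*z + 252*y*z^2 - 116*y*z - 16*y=16*y^3 + y^2*(172*z + 124) + y*(252*z^2 + 188*z - 32)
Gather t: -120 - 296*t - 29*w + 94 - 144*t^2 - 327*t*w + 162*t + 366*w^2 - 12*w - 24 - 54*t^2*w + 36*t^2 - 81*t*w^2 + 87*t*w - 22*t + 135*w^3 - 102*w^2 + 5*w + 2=t^2*(-54*w - 108) + t*(-81*w^2 - 240*w - 156) + 135*w^3 + 264*w^2 - 36*w - 48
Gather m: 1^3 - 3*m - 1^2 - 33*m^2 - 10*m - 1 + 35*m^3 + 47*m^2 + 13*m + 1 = 35*m^3 + 14*m^2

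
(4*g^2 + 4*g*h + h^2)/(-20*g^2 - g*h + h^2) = (-4*g^2 - 4*g*h - h^2)/(20*g^2 + g*h - h^2)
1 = 1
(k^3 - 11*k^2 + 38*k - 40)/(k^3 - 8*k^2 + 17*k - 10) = (k - 4)/(k - 1)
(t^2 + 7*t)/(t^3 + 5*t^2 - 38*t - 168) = t/(t^2 - 2*t - 24)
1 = 1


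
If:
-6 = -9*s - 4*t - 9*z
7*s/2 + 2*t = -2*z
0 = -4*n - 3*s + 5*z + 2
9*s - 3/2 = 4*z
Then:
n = 533/424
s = 63/106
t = -849/424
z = 51/53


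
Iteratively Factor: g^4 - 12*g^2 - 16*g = (g + 2)*(g^3 - 2*g^2 - 8*g) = g*(g + 2)*(g^2 - 2*g - 8) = g*(g + 2)^2*(g - 4)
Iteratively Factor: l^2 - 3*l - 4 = (l + 1)*(l - 4)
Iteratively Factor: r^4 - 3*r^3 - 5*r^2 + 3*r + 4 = (r - 4)*(r^3 + r^2 - r - 1) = (r - 4)*(r - 1)*(r^2 + 2*r + 1) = (r - 4)*(r - 1)*(r + 1)*(r + 1)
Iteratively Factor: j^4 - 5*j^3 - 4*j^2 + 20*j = (j - 5)*(j^3 - 4*j) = (j - 5)*(j - 2)*(j^2 + 2*j) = (j - 5)*(j - 2)*(j + 2)*(j)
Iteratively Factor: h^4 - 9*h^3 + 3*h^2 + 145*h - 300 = (h - 3)*(h^3 - 6*h^2 - 15*h + 100) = (h - 5)*(h - 3)*(h^2 - h - 20) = (h - 5)^2*(h - 3)*(h + 4)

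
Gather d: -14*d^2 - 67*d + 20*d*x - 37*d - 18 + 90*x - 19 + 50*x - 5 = -14*d^2 + d*(20*x - 104) + 140*x - 42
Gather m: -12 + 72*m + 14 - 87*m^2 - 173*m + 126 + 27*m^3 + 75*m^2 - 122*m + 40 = 27*m^3 - 12*m^2 - 223*m + 168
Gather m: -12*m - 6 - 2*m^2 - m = -2*m^2 - 13*m - 6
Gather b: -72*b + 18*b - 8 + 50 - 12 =30 - 54*b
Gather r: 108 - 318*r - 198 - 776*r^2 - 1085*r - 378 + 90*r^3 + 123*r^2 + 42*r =90*r^3 - 653*r^2 - 1361*r - 468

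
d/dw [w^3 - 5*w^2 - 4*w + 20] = 3*w^2 - 10*w - 4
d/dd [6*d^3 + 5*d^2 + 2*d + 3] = 18*d^2 + 10*d + 2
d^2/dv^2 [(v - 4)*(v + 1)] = 2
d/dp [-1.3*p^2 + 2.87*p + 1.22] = 2.87 - 2.6*p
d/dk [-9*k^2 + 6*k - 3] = 6 - 18*k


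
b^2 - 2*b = b*(b - 2)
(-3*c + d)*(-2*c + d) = 6*c^2 - 5*c*d + d^2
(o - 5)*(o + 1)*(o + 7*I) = o^3 - 4*o^2 + 7*I*o^2 - 5*o - 28*I*o - 35*I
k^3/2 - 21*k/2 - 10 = (k/2 + 1/2)*(k - 5)*(k + 4)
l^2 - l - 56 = (l - 8)*(l + 7)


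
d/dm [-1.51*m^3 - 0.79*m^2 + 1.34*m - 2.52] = -4.53*m^2 - 1.58*m + 1.34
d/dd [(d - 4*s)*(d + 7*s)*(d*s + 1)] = 3*d^2*s + 6*d*s^2 + 2*d - 28*s^3 + 3*s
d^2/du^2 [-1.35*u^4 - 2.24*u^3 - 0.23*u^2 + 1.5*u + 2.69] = -16.2*u^2 - 13.44*u - 0.46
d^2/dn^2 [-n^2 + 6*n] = -2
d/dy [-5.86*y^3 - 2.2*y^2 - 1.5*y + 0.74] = -17.58*y^2 - 4.4*y - 1.5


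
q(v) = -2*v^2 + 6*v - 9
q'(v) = 6 - 4*v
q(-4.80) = -83.88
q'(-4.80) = 25.20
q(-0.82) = -15.26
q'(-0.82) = 9.28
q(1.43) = -4.51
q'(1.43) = 0.28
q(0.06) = -8.65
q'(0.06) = 5.76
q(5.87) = -42.69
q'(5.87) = -17.48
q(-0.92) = -16.21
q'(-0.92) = 9.68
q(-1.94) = -28.17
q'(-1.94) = 13.76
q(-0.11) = -9.68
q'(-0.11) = 6.44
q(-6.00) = -117.00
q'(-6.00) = 30.00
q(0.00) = -9.00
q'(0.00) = 6.00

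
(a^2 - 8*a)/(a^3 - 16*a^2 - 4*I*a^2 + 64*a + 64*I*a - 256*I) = a/(a^2 - 4*a*(2 + I) + 32*I)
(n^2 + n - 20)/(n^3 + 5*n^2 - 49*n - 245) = (n - 4)/(n^2 - 49)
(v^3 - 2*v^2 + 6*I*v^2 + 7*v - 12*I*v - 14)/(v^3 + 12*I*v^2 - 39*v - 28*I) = (v^2 - v*(2 + I) + 2*I)/(v^2 + 5*I*v - 4)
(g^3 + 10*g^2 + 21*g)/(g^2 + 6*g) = (g^2 + 10*g + 21)/(g + 6)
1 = 1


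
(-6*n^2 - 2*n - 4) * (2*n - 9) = -12*n^3 + 50*n^2 + 10*n + 36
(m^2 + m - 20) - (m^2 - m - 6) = 2*m - 14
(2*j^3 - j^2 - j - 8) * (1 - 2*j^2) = -4*j^5 + 2*j^4 + 4*j^3 + 15*j^2 - j - 8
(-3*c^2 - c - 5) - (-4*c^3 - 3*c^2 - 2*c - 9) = 4*c^3 + c + 4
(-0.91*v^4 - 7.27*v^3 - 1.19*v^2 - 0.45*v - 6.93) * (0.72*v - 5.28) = -0.6552*v^5 - 0.4296*v^4 + 37.5288*v^3 + 5.9592*v^2 - 2.6136*v + 36.5904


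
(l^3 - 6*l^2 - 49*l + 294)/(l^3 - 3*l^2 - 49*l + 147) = (l - 6)/(l - 3)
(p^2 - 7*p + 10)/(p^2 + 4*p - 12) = (p - 5)/(p + 6)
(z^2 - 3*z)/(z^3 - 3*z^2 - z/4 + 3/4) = 4*z/(4*z^2 - 1)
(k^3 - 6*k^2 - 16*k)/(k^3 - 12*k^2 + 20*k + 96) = k/(k - 6)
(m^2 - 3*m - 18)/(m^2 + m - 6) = (m - 6)/(m - 2)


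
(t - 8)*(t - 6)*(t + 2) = t^3 - 12*t^2 + 20*t + 96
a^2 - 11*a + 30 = (a - 6)*(a - 5)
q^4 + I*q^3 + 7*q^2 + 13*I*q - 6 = (q - 3*I)*(q + I)^2*(q + 2*I)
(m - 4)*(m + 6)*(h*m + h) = h*m^3 + 3*h*m^2 - 22*h*m - 24*h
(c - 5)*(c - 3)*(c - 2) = c^3 - 10*c^2 + 31*c - 30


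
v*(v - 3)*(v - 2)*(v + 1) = v^4 - 4*v^3 + v^2 + 6*v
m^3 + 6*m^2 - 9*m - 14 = (m - 2)*(m + 1)*(m + 7)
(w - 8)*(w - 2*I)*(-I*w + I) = -I*w^3 - 2*w^2 + 9*I*w^2 + 18*w - 8*I*w - 16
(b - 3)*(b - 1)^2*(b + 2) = b^4 - 3*b^3 - 3*b^2 + 11*b - 6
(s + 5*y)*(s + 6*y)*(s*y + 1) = s^3*y + 11*s^2*y^2 + s^2 + 30*s*y^3 + 11*s*y + 30*y^2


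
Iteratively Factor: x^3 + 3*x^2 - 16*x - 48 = (x + 4)*(x^2 - x - 12) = (x - 4)*(x + 4)*(x + 3)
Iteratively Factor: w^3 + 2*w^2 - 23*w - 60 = (w + 3)*(w^2 - w - 20) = (w + 3)*(w + 4)*(w - 5)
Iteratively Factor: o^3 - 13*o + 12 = (o - 1)*(o^2 + o - 12) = (o - 1)*(o + 4)*(o - 3)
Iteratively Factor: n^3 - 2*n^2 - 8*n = (n - 4)*(n^2 + 2*n) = n*(n - 4)*(n + 2)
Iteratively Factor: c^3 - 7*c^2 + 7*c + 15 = (c + 1)*(c^2 - 8*c + 15) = (c - 5)*(c + 1)*(c - 3)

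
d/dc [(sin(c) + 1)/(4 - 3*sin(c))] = 7*cos(c)/(3*sin(c) - 4)^2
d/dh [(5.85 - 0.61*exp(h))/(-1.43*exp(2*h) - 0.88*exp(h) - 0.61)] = (-0.8723*exp(2*h) + 16.731*exp(h) + 5.5201)*exp(h)/(2.0449*exp(4*h) + 2.5168*exp(3*h) + 2.519*exp(2*h) + 1.0736*exp(h) + 0.3721)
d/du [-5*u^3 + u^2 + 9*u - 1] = -15*u^2 + 2*u + 9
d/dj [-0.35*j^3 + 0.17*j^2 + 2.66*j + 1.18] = -1.05*j^2 + 0.34*j + 2.66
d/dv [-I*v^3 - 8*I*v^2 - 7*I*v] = I*(-3*v^2 - 16*v - 7)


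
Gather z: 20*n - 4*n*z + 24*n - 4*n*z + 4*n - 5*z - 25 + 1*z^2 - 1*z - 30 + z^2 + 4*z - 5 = 48*n + 2*z^2 + z*(-8*n - 2) - 60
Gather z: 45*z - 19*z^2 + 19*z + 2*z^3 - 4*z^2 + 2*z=2*z^3 - 23*z^2 + 66*z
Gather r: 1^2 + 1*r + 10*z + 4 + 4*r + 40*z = 5*r + 50*z + 5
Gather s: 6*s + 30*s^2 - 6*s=30*s^2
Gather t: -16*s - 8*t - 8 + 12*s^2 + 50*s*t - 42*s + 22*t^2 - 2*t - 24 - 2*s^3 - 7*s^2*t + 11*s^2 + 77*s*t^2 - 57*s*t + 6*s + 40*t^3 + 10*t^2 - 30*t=-2*s^3 + 23*s^2 - 52*s + 40*t^3 + t^2*(77*s + 32) + t*(-7*s^2 - 7*s - 40) - 32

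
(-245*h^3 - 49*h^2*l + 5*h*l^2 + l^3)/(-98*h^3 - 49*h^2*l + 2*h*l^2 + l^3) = (5*h + l)/(2*h + l)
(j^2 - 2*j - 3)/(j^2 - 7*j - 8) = (j - 3)/(j - 8)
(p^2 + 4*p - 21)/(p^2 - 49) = (p - 3)/(p - 7)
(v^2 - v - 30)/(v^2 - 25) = (v - 6)/(v - 5)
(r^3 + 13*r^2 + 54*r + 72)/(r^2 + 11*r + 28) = (r^2 + 9*r + 18)/(r + 7)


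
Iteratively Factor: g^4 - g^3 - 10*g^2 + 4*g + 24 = (g + 2)*(g^3 - 3*g^2 - 4*g + 12) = (g - 3)*(g + 2)*(g^2 - 4) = (g - 3)*(g + 2)^2*(g - 2)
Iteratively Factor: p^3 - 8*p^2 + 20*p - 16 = (p - 2)*(p^2 - 6*p + 8) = (p - 4)*(p - 2)*(p - 2)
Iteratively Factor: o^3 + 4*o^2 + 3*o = (o + 3)*(o^2 + o) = o*(o + 3)*(o + 1)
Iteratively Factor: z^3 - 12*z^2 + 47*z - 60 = (z - 5)*(z^2 - 7*z + 12) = (z - 5)*(z - 3)*(z - 4)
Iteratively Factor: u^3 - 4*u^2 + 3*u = (u - 3)*(u^2 - u) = (u - 3)*(u - 1)*(u)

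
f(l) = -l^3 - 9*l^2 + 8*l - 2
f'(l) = -3*l^2 - 18*l + 8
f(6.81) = -680.73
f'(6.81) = -253.71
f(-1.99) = -45.68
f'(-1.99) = 31.94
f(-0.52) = -8.45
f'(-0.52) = 16.55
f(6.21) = -538.88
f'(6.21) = -219.47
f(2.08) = -33.30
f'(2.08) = -42.42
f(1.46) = -12.62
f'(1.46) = -24.67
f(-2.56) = -64.69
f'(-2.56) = 34.42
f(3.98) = -175.77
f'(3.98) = -111.16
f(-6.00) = -158.00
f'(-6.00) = 8.00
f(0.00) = -2.00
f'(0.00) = 8.00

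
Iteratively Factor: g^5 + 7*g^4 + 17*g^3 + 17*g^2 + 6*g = (g + 2)*(g^4 + 5*g^3 + 7*g^2 + 3*g) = (g + 1)*(g + 2)*(g^3 + 4*g^2 + 3*g) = g*(g + 1)*(g + 2)*(g^2 + 4*g + 3) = g*(g + 1)*(g + 2)*(g + 3)*(g + 1)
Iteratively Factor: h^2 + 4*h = (h + 4)*(h)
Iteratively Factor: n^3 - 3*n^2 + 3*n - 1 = (n - 1)*(n^2 - 2*n + 1) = (n - 1)^2*(n - 1)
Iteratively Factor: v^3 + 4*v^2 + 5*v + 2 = (v + 1)*(v^2 + 3*v + 2) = (v + 1)^2*(v + 2)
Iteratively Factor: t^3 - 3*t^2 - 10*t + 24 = (t - 2)*(t^2 - t - 12) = (t - 4)*(t - 2)*(t + 3)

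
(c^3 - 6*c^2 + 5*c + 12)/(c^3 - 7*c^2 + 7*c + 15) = (c - 4)/(c - 5)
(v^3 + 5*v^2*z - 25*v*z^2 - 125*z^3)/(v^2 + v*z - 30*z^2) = (v^2 + 10*v*z + 25*z^2)/(v + 6*z)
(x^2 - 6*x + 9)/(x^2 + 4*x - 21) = (x - 3)/(x + 7)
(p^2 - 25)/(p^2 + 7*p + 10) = (p - 5)/(p + 2)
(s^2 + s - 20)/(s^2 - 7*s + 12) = (s + 5)/(s - 3)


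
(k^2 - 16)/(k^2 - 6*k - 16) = (16 - k^2)/(-k^2 + 6*k + 16)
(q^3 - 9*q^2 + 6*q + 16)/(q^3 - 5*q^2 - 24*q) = (q^2 - q - 2)/(q*(q + 3))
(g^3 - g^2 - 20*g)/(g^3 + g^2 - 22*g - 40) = g/(g + 2)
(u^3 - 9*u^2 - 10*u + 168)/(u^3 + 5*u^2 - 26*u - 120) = (u^2 - 13*u + 42)/(u^2 + u - 30)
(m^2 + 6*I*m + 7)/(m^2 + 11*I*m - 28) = (m - I)/(m + 4*I)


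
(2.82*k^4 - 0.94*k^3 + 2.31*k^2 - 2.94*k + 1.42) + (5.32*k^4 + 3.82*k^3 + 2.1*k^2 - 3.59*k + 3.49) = 8.14*k^4 + 2.88*k^3 + 4.41*k^2 - 6.53*k + 4.91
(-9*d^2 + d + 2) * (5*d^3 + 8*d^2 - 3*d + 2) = -45*d^5 - 67*d^4 + 45*d^3 - 5*d^2 - 4*d + 4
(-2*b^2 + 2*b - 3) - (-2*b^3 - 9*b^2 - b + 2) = 2*b^3 + 7*b^2 + 3*b - 5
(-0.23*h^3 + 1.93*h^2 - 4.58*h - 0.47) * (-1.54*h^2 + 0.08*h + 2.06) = 0.3542*h^5 - 2.9906*h^4 + 6.7338*h^3 + 4.3332*h^2 - 9.4724*h - 0.9682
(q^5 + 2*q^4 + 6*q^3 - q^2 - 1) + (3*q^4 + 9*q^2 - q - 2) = q^5 + 5*q^4 + 6*q^3 + 8*q^2 - q - 3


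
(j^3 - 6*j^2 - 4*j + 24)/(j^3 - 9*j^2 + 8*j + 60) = (j - 2)/(j - 5)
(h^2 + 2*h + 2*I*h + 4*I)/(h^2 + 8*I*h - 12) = (h + 2)/(h + 6*I)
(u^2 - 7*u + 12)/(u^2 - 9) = (u - 4)/(u + 3)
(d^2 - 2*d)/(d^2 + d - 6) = d/(d + 3)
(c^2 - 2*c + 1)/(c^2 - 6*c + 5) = (c - 1)/(c - 5)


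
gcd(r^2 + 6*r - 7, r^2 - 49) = r + 7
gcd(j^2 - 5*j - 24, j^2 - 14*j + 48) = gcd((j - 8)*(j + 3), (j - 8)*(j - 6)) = j - 8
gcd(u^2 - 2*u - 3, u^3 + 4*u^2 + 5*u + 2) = u + 1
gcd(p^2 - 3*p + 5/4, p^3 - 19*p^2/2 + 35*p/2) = p - 5/2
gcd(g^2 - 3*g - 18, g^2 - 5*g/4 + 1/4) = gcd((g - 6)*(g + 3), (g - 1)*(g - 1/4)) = 1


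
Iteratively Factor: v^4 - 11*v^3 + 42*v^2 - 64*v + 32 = (v - 4)*(v^3 - 7*v^2 + 14*v - 8) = (v - 4)^2*(v^2 - 3*v + 2) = (v - 4)^2*(v - 2)*(v - 1)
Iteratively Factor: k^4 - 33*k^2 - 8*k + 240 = (k + 4)*(k^3 - 4*k^2 - 17*k + 60) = (k + 4)^2*(k^2 - 8*k + 15) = (k - 3)*(k + 4)^2*(k - 5)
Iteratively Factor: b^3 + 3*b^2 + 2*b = (b + 2)*(b^2 + b) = b*(b + 2)*(b + 1)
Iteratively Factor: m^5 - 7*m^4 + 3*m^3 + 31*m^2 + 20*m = (m - 5)*(m^4 - 2*m^3 - 7*m^2 - 4*m) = m*(m - 5)*(m^3 - 2*m^2 - 7*m - 4) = m*(m - 5)*(m + 1)*(m^2 - 3*m - 4) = m*(m - 5)*(m + 1)^2*(m - 4)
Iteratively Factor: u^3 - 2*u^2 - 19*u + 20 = (u - 1)*(u^2 - u - 20) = (u - 1)*(u + 4)*(u - 5)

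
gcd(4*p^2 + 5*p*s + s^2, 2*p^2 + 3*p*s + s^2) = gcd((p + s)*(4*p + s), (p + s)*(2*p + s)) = p + s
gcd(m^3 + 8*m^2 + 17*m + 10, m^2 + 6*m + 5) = m^2 + 6*m + 5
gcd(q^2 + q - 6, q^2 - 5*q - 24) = q + 3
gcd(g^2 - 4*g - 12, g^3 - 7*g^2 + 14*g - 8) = 1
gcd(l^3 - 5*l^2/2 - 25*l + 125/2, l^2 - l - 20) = l - 5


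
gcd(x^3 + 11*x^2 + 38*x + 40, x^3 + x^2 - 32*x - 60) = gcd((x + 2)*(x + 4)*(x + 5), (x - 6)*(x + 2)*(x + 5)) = x^2 + 7*x + 10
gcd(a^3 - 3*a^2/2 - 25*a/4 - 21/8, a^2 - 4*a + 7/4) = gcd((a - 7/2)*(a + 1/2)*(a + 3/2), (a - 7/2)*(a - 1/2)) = a - 7/2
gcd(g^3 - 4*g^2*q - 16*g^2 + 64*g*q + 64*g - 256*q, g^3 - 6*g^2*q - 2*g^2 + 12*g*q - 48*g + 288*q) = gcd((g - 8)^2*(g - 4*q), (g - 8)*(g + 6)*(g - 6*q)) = g - 8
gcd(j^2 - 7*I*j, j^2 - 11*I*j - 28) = j - 7*I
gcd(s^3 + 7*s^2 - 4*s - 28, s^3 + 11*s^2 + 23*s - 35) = s + 7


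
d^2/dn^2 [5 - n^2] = -2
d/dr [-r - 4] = -1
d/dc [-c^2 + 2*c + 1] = 2 - 2*c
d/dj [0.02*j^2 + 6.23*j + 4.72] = 0.04*j + 6.23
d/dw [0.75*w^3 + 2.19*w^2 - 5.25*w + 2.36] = 2.25*w^2 + 4.38*w - 5.25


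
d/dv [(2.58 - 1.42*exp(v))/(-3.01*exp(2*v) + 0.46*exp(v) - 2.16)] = (-4.2742*exp(2*v) + 15.5316*exp(v) + 1.8804)*exp(v)/(9.0601*exp(4*v) - 2.7692*exp(3*v) + 13.2148*exp(2*v) - 1.9872*exp(v) + 4.6656)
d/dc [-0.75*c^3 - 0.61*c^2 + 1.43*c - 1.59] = -2.25*c^2 - 1.22*c + 1.43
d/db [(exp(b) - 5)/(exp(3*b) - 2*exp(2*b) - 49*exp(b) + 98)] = ((exp(b) - 5)*(-3*exp(2*b) + 4*exp(b) + 49) + exp(3*b) - 2*exp(2*b) - 49*exp(b) + 98)*exp(b)/(exp(3*b) - 2*exp(2*b) - 49*exp(b) + 98)^2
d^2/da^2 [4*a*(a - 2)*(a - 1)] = 24*a - 24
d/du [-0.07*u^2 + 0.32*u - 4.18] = 0.32 - 0.14*u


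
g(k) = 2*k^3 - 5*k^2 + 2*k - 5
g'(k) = 6*k^2 - 10*k + 2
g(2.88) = 7.06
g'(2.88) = 22.97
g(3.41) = 22.98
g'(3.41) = 37.67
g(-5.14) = -418.97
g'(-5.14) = 211.92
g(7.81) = 658.40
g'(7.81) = 289.88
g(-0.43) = -6.94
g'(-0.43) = 7.41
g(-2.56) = -76.44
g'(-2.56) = 66.92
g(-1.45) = -24.51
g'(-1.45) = 29.12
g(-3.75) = -188.28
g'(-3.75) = 123.88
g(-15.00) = -7910.00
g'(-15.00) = 1502.00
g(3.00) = 10.00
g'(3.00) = 26.00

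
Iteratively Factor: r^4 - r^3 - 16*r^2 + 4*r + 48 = (r - 4)*(r^3 + 3*r^2 - 4*r - 12) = (r - 4)*(r + 2)*(r^2 + r - 6) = (r - 4)*(r + 2)*(r + 3)*(r - 2)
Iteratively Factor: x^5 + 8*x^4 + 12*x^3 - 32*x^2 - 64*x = (x + 4)*(x^4 + 4*x^3 - 4*x^2 - 16*x) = (x + 4)^2*(x^3 - 4*x) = (x + 2)*(x + 4)^2*(x^2 - 2*x) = x*(x + 2)*(x + 4)^2*(x - 2)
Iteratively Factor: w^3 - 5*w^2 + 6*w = (w - 2)*(w^2 - 3*w) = (w - 3)*(w - 2)*(w)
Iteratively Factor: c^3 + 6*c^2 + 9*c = (c)*(c^2 + 6*c + 9) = c*(c + 3)*(c + 3)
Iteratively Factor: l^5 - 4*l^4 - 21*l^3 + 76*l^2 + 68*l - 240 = (l - 2)*(l^4 - 2*l^3 - 25*l^2 + 26*l + 120) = (l - 2)*(l + 2)*(l^3 - 4*l^2 - 17*l + 60) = (l - 5)*(l - 2)*(l + 2)*(l^2 + l - 12) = (l - 5)*(l - 3)*(l - 2)*(l + 2)*(l + 4)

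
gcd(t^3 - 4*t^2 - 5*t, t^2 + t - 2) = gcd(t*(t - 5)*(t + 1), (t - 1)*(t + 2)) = 1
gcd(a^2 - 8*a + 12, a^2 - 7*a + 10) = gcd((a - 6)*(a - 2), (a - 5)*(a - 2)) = a - 2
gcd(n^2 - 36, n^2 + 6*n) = n + 6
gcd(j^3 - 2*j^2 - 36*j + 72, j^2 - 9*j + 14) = j - 2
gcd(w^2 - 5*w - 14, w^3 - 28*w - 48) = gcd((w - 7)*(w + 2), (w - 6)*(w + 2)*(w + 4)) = w + 2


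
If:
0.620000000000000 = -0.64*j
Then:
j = -0.97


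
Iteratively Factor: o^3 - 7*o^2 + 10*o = (o)*(o^2 - 7*o + 10) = o*(o - 5)*(o - 2)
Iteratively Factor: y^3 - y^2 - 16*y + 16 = (y - 1)*(y^2 - 16) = (y - 4)*(y - 1)*(y + 4)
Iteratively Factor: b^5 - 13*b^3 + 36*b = (b - 3)*(b^4 + 3*b^3 - 4*b^2 - 12*b) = (b - 3)*(b - 2)*(b^3 + 5*b^2 + 6*b) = b*(b - 3)*(b - 2)*(b^2 + 5*b + 6) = b*(b - 3)*(b - 2)*(b + 3)*(b + 2)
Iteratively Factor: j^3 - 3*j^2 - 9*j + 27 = (j - 3)*(j^2 - 9) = (j - 3)^2*(j + 3)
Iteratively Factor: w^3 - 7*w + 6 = (w - 2)*(w^2 + 2*w - 3) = (w - 2)*(w - 1)*(w + 3)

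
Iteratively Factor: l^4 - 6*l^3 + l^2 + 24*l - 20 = (l - 2)*(l^3 - 4*l^2 - 7*l + 10) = (l - 2)*(l - 1)*(l^2 - 3*l - 10) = (l - 2)*(l - 1)*(l + 2)*(l - 5)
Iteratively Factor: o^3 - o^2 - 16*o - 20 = (o + 2)*(o^2 - 3*o - 10) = (o - 5)*(o + 2)*(o + 2)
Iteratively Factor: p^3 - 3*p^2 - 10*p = (p + 2)*(p^2 - 5*p) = (p - 5)*(p + 2)*(p)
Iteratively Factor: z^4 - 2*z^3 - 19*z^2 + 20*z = (z)*(z^3 - 2*z^2 - 19*z + 20) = z*(z - 5)*(z^2 + 3*z - 4) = z*(z - 5)*(z - 1)*(z + 4)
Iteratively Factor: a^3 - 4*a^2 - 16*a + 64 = (a - 4)*(a^2 - 16) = (a - 4)*(a + 4)*(a - 4)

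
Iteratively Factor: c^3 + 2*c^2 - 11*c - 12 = (c + 1)*(c^2 + c - 12) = (c - 3)*(c + 1)*(c + 4)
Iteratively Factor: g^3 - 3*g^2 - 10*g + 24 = (g + 3)*(g^2 - 6*g + 8) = (g - 2)*(g + 3)*(g - 4)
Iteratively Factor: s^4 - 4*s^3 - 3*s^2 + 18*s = (s)*(s^3 - 4*s^2 - 3*s + 18) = s*(s - 3)*(s^2 - s - 6) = s*(s - 3)^2*(s + 2)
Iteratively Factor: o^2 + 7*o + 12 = (o + 3)*(o + 4)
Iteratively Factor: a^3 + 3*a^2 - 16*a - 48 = (a + 4)*(a^2 - a - 12) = (a + 3)*(a + 4)*(a - 4)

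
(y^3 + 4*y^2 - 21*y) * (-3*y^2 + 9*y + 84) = -3*y^5 - 3*y^4 + 183*y^3 + 147*y^2 - 1764*y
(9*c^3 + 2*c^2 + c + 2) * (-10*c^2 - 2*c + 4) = -90*c^5 - 38*c^4 + 22*c^3 - 14*c^2 + 8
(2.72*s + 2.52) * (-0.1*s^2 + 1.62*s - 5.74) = -0.272*s^3 + 4.1544*s^2 - 11.5304*s - 14.4648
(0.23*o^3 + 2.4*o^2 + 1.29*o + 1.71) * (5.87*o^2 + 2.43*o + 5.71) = 1.3501*o^5 + 14.6469*o^4 + 14.7176*o^3 + 26.8764*o^2 + 11.5212*o + 9.7641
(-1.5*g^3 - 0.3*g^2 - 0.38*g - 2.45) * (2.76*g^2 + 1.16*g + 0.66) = -4.14*g^5 - 2.568*g^4 - 2.3868*g^3 - 7.4008*g^2 - 3.0928*g - 1.617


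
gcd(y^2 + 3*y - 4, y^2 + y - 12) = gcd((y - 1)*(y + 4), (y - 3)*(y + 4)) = y + 4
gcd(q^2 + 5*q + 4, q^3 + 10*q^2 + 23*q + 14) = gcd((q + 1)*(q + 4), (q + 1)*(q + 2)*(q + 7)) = q + 1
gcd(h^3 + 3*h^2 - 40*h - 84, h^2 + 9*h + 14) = h^2 + 9*h + 14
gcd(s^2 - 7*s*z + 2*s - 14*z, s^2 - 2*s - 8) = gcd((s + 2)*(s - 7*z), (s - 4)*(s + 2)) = s + 2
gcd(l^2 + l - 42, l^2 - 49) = l + 7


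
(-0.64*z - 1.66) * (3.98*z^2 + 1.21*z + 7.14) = -2.5472*z^3 - 7.3812*z^2 - 6.5782*z - 11.8524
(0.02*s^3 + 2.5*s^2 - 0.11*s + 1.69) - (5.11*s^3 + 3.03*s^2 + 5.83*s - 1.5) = -5.09*s^3 - 0.53*s^2 - 5.94*s + 3.19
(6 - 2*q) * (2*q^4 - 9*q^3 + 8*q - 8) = -4*q^5 + 30*q^4 - 54*q^3 - 16*q^2 + 64*q - 48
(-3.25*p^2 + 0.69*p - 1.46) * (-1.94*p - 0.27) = 6.305*p^3 - 0.4611*p^2 + 2.6461*p + 0.3942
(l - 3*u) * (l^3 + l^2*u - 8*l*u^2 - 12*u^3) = l^4 - 2*l^3*u - 11*l^2*u^2 + 12*l*u^3 + 36*u^4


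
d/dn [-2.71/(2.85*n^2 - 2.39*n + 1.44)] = (15.447*n - 6.4769)/(2.85*n^2 - 2.39*n + 1.44)^2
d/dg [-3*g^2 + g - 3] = 1 - 6*g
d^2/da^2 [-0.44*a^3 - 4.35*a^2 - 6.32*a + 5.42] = -2.64*a - 8.7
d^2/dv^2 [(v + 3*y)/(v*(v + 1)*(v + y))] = 2*(-v^2*(v + 1)^2*(v + y) + v^2*(v + 1)^2*(v + 3*y) - v^2*(v + 1)*(v + y)^2 + v^2*(v + 1)*(v + y)*(v + 3*y) + v^2*(v + y)^2*(v + 3*y) - v*(v + 1)^2*(v + y)^2 + v*(v + 1)^2*(v + y)*(v + 3*y) + v*(v + 1)*(v + y)^2*(v + 3*y) + (v + 1)^2*(v + y)^2*(v + 3*y))/(v^3*(v + 1)^3*(v + y)^3)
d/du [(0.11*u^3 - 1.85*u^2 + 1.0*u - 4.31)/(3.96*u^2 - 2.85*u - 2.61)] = (0.4356*u^4 - 0.627000000000001*u^3 + 0.451200000000002*u^2 + 43.7922*u - 14.8935)/(15.6816*u^4 - 22.572*u^3 - 12.5487*u^2 + 14.877*u + 6.8121)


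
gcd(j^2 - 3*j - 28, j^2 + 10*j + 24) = j + 4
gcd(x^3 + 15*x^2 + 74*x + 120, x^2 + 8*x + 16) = x + 4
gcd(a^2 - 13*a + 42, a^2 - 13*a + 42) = a^2 - 13*a + 42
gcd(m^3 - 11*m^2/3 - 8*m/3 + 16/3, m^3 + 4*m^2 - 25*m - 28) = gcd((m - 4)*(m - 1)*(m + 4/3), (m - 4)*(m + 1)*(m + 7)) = m - 4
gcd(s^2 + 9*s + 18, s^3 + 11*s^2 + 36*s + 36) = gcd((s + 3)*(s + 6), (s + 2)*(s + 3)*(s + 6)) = s^2 + 9*s + 18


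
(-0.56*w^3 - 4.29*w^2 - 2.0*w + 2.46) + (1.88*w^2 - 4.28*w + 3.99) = -0.56*w^3 - 2.41*w^2 - 6.28*w + 6.45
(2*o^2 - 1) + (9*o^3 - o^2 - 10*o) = 9*o^3 + o^2 - 10*o - 1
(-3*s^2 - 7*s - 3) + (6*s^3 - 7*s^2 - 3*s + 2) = 6*s^3 - 10*s^2 - 10*s - 1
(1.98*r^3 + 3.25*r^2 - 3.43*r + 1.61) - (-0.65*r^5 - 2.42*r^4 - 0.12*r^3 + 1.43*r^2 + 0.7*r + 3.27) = 0.65*r^5 + 2.42*r^4 + 2.1*r^3 + 1.82*r^2 - 4.13*r - 1.66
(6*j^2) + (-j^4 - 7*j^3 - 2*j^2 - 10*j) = -j^4 - 7*j^3 + 4*j^2 - 10*j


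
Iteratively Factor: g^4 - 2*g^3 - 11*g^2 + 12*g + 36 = (g + 2)*(g^3 - 4*g^2 - 3*g + 18) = (g - 3)*(g + 2)*(g^2 - g - 6) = (g - 3)*(g + 2)^2*(g - 3)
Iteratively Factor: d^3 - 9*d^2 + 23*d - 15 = (d - 1)*(d^2 - 8*d + 15) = (d - 5)*(d - 1)*(d - 3)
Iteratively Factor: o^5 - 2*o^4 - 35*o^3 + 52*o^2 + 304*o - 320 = (o - 5)*(o^4 + 3*o^3 - 20*o^2 - 48*o + 64) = (o - 5)*(o - 4)*(o^3 + 7*o^2 + 8*o - 16) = (o - 5)*(o - 4)*(o - 1)*(o^2 + 8*o + 16) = (o - 5)*(o - 4)*(o - 1)*(o + 4)*(o + 4)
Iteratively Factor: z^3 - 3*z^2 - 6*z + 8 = (z - 4)*(z^2 + z - 2) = (z - 4)*(z - 1)*(z + 2)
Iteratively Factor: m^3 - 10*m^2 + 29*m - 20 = (m - 5)*(m^2 - 5*m + 4) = (m - 5)*(m - 1)*(m - 4)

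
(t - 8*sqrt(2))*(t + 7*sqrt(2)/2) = t^2 - 9*sqrt(2)*t/2 - 56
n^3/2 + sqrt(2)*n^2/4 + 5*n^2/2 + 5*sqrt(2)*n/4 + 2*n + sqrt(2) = (n/2 + 1/2)*(n + 4)*(n + sqrt(2)/2)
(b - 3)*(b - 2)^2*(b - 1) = b^4 - 8*b^3 + 23*b^2 - 28*b + 12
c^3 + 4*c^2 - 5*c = c*(c - 1)*(c + 5)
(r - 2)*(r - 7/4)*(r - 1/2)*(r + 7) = r^4 + 11*r^3/4 - 195*r^2/8 + 287*r/8 - 49/4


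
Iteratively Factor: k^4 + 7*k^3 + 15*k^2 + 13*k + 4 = (k + 1)*(k^3 + 6*k^2 + 9*k + 4) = (k + 1)^2*(k^2 + 5*k + 4) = (k + 1)^3*(k + 4)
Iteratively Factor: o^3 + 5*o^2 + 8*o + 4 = (o + 1)*(o^2 + 4*o + 4) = (o + 1)*(o + 2)*(o + 2)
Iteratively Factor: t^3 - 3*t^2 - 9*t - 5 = (t + 1)*(t^2 - 4*t - 5) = (t - 5)*(t + 1)*(t + 1)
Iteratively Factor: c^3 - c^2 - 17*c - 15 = (c - 5)*(c^2 + 4*c + 3) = (c - 5)*(c + 1)*(c + 3)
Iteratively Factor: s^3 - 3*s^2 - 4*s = (s)*(s^2 - 3*s - 4) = s*(s + 1)*(s - 4)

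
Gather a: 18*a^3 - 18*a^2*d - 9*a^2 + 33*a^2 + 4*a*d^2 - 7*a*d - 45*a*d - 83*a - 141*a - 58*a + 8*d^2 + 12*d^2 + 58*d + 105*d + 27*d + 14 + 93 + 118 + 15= 18*a^3 + a^2*(24 - 18*d) + a*(4*d^2 - 52*d - 282) + 20*d^2 + 190*d + 240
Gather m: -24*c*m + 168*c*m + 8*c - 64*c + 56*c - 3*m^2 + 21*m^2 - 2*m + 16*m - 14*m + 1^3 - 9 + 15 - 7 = 144*c*m + 18*m^2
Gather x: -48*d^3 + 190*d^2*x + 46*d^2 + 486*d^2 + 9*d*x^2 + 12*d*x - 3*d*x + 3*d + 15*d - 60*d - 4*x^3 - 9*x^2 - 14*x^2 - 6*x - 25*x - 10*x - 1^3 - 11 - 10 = -48*d^3 + 532*d^2 - 42*d - 4*x^3 + x^2*(9*d - 23) + x*(190*d^2 + 9*d - 41) - 22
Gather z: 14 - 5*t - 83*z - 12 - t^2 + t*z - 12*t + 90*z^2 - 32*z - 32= -t^2 - 17*t + 90*z^2 + z*(t - 115) - 30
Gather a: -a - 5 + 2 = -a - 3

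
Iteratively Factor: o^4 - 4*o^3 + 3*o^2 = (o)*(o^3 - 4*o^2 + 3*o) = o^2*(o^2 - 4*o + 3) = o^2*(o - 3)*(o - 1)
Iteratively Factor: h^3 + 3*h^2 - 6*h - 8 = (h + 4)*(h^2 - h - 2) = (h - 2)*(h + 4)*(h + 1)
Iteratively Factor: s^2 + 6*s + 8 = (s + 4)*(s + 2)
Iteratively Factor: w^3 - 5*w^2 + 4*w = (w)*(w^2 - 5*w + 4) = w*(w - 1)*(w - 4)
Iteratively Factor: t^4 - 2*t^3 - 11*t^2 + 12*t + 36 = (t - 3)*(t^3 + t^2 - 8*t - 12) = (t - 3)^2*(t^2 + 4*t + 4) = (t - 3)^2*(t + 2)*(t + 2)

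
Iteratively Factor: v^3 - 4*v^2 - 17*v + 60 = (v + 4)*(v^2 - 8*v + 15) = (v - 5)*(v + 4)*(v - 3)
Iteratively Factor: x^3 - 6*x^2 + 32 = (x - 4)*(x^2 - 2*x - 8) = (x - 4)^2*(x + 2)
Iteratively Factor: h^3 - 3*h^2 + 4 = (h + 1)*(h^2 - 4*h + 4) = (h - 2)*(h + 1)*(h - 2)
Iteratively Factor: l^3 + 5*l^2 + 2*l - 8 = (l + 4)*(l^2 + l - 2) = (l - 1)*(l + 4)*(l + 2)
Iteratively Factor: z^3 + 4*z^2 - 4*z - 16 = (z + 4)*(z^2 - 4) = (z - 2)*(z + 4)*(z + 2)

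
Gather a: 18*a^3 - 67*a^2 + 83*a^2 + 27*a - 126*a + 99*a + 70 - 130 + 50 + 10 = 18*a^3 + 16*a^2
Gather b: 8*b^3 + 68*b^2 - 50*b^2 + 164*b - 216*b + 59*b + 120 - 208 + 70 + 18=8*b^3 + 18*b^2 + 7*b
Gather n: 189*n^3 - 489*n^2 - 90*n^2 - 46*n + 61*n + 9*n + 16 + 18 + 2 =189*n^3 - 579*n^2 + 24*n + 36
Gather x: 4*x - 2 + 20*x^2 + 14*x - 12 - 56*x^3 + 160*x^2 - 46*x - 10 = -56*x^3 + 180*x^2 - 28*x - 24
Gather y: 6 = 6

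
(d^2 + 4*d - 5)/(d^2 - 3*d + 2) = (d + 5)/(d - 2)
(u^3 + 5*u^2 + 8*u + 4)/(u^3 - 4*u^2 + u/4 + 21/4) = 4*(u^2 + 4*u + 4)/(4*u^2 - 20*u + 21)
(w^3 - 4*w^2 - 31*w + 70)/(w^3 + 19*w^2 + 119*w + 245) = (w^2 - 9*w + 14)/(w^2 + 14*w + 49)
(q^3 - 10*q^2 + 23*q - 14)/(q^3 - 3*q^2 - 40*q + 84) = (q - 1)/(q + 6)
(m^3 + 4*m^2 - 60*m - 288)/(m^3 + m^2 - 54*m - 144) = (m + 6)/(m + 3)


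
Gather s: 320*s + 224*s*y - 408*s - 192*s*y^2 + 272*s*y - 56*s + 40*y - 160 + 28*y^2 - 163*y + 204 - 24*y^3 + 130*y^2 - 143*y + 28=s*(-192*y^2 + 496*y - 144) - 24*y^3 + 158*y^2 - 266*y + 72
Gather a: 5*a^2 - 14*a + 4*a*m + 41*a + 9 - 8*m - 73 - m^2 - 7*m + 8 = 5*a^2 + a*(4*m + 27) - m^2 - 15*m - 56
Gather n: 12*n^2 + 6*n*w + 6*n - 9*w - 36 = 12*n^2 + n*(6*w + 6) - 9*w - 36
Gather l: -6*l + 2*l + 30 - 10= 20 - 4*l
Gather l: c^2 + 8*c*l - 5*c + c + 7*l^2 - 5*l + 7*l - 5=c^2 - 4*c + 7*l^2 + l*(8*c + 2) - 5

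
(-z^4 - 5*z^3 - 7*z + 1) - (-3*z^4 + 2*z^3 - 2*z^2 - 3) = 2*z^4 - 7*z^3 + 2*z^2 - 7*z + 4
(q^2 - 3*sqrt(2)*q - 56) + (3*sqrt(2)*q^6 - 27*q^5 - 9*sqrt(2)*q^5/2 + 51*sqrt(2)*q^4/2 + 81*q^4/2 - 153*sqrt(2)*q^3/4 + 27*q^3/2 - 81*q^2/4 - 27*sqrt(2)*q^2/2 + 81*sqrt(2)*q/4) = 3*sqrt(2)*q^6 - 27*q^5 - 9*sqrt(2)*q^5/2 + 51*sqrt(2)*q^4/2 + 81*q^4/2 - 153*sqrt(2)*q^3/4 + 27*q^3/2 - 77*q^2/4 - 27*sqrt(2)*q^2/2 + 69*sqrt(2)*q/4 - 56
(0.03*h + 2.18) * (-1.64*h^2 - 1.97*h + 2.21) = -0.0492*h^3 - 3.6343*h^2 - 4.2283*h + 4.8178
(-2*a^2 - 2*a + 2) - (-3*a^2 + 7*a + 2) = a^2 - 9*a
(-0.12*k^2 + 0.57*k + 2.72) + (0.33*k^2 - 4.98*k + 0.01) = 0.21*k^2 - 4.41*k + 2.73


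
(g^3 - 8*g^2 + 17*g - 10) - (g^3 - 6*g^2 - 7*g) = -2*g^2 + 24*g - 10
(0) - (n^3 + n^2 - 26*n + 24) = -n^3 - n^2 + 26*n - 24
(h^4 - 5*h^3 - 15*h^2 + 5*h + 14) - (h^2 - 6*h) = h^4 - 5*h^3 - 16*h^2 + 11*h + 14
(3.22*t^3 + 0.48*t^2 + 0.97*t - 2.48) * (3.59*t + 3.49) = 11.5598*t^4 + 12.961*t^3 + 5.1575*t^2 - 5.5179*t - 8.6552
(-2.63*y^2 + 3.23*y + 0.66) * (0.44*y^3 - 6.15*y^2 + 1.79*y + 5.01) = -1.1572*y^5 + 17.5957*y^4 - 24.2818*y^3 - 11.4536*y^2 + 17.3637*y + 3.3066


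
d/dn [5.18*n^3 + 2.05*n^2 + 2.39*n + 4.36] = 15.54*n^2 + 4.1*n + 2.39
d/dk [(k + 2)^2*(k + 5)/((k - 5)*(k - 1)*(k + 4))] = (-11*k^4 - 86*k^3 - 123*k^2 + 440*k + 860)/(k^6 - 4*k^5 - 34*k^4 + 116*k^3 + 281*k^2 - 760*k + 400)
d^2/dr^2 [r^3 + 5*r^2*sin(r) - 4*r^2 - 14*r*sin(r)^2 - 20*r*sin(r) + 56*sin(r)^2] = -5*r^2*sin(r) + 20*sqrt(2)*r*sin(r + pi/4) - 28*r*cos(2*r) + 6*r + 10*sin(r) - 28*sin(2*r) - 40*cos(r) + 112*cos(2*r) - 8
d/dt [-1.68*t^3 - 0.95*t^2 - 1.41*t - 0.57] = -5.04*t^2 - 1.9*t - 1.41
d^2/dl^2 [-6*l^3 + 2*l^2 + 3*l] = 4 - 36*l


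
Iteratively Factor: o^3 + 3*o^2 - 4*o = (o + 4)*(o^2 - o) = o*(o + 4)*(o - 1)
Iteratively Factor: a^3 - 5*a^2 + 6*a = (a - 2)*(a^2 - 3*a) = (a - 3)*(a - 2)*(a)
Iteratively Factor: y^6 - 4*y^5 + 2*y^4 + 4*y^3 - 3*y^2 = (y)*(y^5 - 4*y^4 + 2*y^3 + 4*y^2 - 3*y) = y*(y + 1)*(y^4 - 5*y^3 + 7*y^2 - 3*y) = y*(y - 1)*(y + 1)*(y^3 - 4*y^2 + 3*y) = y*(y - 1)^2*(y + 1)*(y^2 - 3*y) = y*(y - 3)*(y - 1)^2*(y + 1)*(y)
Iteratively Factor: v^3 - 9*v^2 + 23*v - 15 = (v - 1)*(v^2 - 8*v + 15) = (v - 5)*(v - 1)*(v - 3)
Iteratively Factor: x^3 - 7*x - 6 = (x + 2)*(x^2 - 2*x - 3) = (x + 1)*(x + 2)*(x - 3)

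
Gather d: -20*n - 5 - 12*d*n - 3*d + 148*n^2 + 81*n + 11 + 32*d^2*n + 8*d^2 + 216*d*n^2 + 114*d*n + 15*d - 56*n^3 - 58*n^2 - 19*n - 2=d^2*(32*n + 8) + d*(216*n^2 + 102*n + 12) - 56*n^3 + 90*n^2 + 42*n + 4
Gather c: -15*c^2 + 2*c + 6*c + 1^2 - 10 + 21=-15*c^2 + 8*c + 12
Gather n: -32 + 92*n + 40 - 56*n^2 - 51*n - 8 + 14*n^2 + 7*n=-42*n^2 + 48*n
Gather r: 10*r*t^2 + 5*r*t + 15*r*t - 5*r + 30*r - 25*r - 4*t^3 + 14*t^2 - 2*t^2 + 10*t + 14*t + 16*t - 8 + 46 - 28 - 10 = r*(10*t^2 + 20*t) - 4*t^3 + 12*t^2 + 40*t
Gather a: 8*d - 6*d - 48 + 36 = 2*d - 12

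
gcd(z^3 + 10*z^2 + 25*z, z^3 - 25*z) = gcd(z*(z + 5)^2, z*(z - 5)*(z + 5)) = z^2 + 5*z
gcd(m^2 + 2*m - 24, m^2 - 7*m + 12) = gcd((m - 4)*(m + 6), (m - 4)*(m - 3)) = m - 4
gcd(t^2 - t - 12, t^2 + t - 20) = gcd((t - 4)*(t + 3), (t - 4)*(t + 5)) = t - 4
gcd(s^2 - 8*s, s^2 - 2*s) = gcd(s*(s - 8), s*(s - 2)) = s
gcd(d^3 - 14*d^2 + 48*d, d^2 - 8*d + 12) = d - 6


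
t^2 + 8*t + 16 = (t + 4)^2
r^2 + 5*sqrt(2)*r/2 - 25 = (r - 5*sqrt(2)/2)*(r + 5*sqrt(2))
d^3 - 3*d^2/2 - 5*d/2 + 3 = (d - 2)*(d - 1)*(d + 3/2)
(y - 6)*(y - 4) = y^2 - 10*y + 24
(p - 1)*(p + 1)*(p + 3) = p^3 + 3*p^2 - p - 3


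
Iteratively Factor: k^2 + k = (k + 1)*(k)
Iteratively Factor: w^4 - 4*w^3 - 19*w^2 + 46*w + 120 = (w - 5)*(w^3 + w^2 - 14*w - 24) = (w - 5)*(w + 3)*(w^2 - 2*w - 8) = (w - 5)*(w - 4)*(w + 3)*(w + 2)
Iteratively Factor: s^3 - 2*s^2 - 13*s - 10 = (s + 1)*(s^2 - 3*s - 10) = (s - 5)*(s + 1)*(s + 2)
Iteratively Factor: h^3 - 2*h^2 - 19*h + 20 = (h + 4)*(h^2 - 6*h + 5) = (h - 1)*(h + 4)*(h - 5)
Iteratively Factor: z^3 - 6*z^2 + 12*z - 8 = (z - 2)*(z^2 - 4*z + 4) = (z - 2)^2*(z - 2)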